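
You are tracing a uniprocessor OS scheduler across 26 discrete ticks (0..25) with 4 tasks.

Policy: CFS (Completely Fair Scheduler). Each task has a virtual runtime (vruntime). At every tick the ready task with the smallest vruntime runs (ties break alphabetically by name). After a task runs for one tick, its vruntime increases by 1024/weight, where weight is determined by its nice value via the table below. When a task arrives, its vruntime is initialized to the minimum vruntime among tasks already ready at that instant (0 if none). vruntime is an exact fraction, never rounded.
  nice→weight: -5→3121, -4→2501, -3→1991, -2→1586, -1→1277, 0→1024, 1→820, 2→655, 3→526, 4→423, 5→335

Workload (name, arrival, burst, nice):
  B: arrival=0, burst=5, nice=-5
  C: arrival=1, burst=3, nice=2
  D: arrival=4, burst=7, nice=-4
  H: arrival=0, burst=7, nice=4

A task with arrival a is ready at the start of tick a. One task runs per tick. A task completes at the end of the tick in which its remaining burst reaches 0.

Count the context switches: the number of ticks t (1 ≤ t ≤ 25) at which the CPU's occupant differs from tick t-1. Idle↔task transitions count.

context switches = 15

t=0: vr[B=0 H=0] → run B
t=1: vr[B=1024/3121 C=0 H=0] → run C
t=2: vr[B=1024/3121 C=1024/655 H=0] → run H
t=3: vr[B=1024/3121 C=1024/655 H=1024/423] → run B
t=4: vr[B=2048/3121 C=1024/655 D=2048/3121 H=1024/423] → run B
t=5: vr[B=3072/3121 C=1024/655 D=2048/3121 H=1024/423] → run D
t=6: vr[B=3072/3121 C=1024/655 D=8317952/7805621 H=1024/423] → run B
t=7: vr[B=4096/3121 C=1024/655 D=8317952/7805621 H=1024/423] → run D
t=8: vr[B=4096/3121 C=1024/655 D=11513856/7805621 H=1024/423] → run B
t=9: vr[C=1024/655 D=11513856/7805621 H=1024/423] → run D
t=10: vr[C=1024/655 D=14709760/7805621 H=1024/423] → run C
t=11: vr[C=2048/655 D=14709760/7805621 H=1024/423] → run D
t=12: vr[C=2048/655 D=17905664/7805621 H=1024/423] → run D
t=13: vr[C=2048/655 D=21101568/7805621 H=1024/423] → run H
t=14: vr[C=2048/655 D=21101568/7805621 H=2048/423] → run D
t=15: vr[C=2048/655 D=24297472/7805621 H=2048/423] → run D
t=16: vr[C=2048/655 H=2048/423] → run C
t=17: vr[H=2048/423] → run H
t=18: vr[H=1024/141] → run H
t=19: vr[H=4096/423] → run H
t=20: vr[H=5120/423] → run H
t=21: vr[H=2048/141] → run H
t=22: (idle)
t=23: (idle)
t=24: (idle)
t=25: (idle)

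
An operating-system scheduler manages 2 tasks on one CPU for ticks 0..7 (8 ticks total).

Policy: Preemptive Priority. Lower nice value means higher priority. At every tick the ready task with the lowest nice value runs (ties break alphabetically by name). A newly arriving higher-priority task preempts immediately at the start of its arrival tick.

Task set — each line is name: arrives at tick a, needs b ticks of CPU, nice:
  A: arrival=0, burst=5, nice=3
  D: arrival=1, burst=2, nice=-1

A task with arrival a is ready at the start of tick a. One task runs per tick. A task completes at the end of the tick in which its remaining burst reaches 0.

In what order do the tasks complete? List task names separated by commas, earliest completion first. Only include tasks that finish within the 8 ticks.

t=0: ready={A} → run A
t=1: ready={A,D} → run D
t=2: ready={A,D} → run D
t=3: ready={A} → run A
t=4: ready={A} → run A
t=5: ready={A} → run A
t=6: ready={A} → run A
t=7: (idle)

completion order = D, A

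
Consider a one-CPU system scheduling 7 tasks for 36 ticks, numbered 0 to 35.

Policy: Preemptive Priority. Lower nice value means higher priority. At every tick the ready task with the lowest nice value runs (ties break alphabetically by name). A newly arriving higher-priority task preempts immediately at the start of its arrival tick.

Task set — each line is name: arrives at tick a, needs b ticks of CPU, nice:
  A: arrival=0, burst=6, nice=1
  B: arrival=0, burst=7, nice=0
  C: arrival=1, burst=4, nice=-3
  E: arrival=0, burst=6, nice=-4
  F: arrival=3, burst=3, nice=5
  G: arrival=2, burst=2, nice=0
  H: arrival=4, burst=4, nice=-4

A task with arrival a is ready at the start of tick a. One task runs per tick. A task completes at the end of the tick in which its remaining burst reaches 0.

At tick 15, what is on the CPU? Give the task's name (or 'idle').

t=0: ready={A,B,E} → run E
t=1: ready={A,B,C,E} → run E
t=2: ready={A,B,C,E,G} → run E
t=3: ready={A,B,C,E,F,G} → run E
t=4: ready={A,B,C,E,F,G,H} → run E
t=5: ready={A,B,C,E,F,G,H} → run E
t=6: ready={A,B,C,F,G,H} → run H
t=7: ready={A,B,C,F,G,H} → run H
t=8: ready={A,B,C,F,G,H} → run H
t=9: ready={A,B,C,F,G,H} → run H
t=10: ready={A,B,C,F,G} → run C
t=11: ready={A,B,C,F,G} → run C
t=12: ready={A,B,C,F,G} → run C
t=13: ready={A,B,C,F,G} → run C
t=14: ready={A,B,F,G} → run B
t=15: ready={A,B,F,G} → run B
t=16: ready={A,B,F,G} → run B
t=17: ready={A,B,F,G} → run B
t=18: ready={A,B,F,G} → run B
t=19: ready={A,B,F,G} → run B
t=20: ready={A,B,F,G} → run B
t=21: ready={A,F,G} → run G
t=22: ready={A,F,G} → run G
t=23: ready={A,F} → run A
t=24: ready={A,F} → run A
t=25: ready={A,F} → run A
t=26: ready={A,F} → run A
t=27: ready={A,F} → run A
t=28: ready={A,F} → run A
t=29: ready={F} → run F
t=30: ready={F} → run F
t=31: ready={F} → run F
t=32: (idle)
t=33: (idle)
t=34: (idle)
t=35: (idle)

running at tick 15 = B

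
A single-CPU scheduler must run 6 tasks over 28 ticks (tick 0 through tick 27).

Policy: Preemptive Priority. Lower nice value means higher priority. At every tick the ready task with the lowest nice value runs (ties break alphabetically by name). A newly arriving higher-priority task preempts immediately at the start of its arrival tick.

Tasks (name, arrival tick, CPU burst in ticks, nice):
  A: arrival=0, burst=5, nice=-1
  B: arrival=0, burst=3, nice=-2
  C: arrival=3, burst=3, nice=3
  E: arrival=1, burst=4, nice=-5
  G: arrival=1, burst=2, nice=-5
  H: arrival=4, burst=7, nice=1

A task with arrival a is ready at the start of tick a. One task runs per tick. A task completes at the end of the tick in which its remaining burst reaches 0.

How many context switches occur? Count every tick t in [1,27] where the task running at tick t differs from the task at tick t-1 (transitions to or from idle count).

context switches = 7

t=0: ready={A,B} → run B
t=1: ready={A,B,E,G} → run E
t=2: ready={A,B,E,G} → run E
t=3: ready={A,B,C,E,G} → run E
t=4: ready={A,B,C,E,G,H} → run E
t=5: ready={A,B,C,G,H} → run G
t=6: ready={A,B,C,G,H} → run G
t=7: ready={A,B,C,H} → run B
t=8: ready={A,B,C,H} → run B
t=9: ready={A,C,H} → run A
t=10: ready={A,C,H} → run A
t=11: ready={A,C,H} → run A
t=12: ready={A,C,H} → run A
t=13: ready={A,C,H} → run A
t=14: ready={C,H} → run H
t=15: ready={C,H} → run H
t=16: ready={C,H} → run H
t=17: ready={C,H} → run H
t=18: ready={C,H} → run H
t=19: ready={C,H} → run H
t=20: ready={C,H} → run H
t=21: ready={C} → run C
t=22: ready={C} → run C
t=23: ready={C} → run C
t=24: (idle)
t=25: (idle)
t=26: (idle)
t=27: (idle)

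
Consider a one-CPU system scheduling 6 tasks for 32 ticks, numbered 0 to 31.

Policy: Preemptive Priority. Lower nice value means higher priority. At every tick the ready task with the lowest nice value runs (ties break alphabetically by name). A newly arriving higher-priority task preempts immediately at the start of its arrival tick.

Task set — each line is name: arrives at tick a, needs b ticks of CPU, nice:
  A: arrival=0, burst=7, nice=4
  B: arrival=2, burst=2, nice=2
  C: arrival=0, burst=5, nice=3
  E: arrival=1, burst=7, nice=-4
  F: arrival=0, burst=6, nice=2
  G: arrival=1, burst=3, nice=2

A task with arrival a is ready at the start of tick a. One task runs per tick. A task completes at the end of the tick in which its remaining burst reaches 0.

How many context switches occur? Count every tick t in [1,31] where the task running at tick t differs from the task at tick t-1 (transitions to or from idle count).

t=0: ready={A,C,F} → run F
t=1: ready={A,C,E,F,G} → run E
t=2: ready={A,B,C,E,F,G} → run E
t=3: ready={A,B,C,E,F,G} → run E
t=4: ready={A,B,C,E,F,G} → run E
t=5: ready={A,B,C,E,F,G} → run E
t=6: ready={A,B,C,E,F,G} → run E
t=7: ready={A,B,C,E,F,G} → run E
t=8: ready={A,B,C,F,G} → run B
t=9: ready={A,B,C,F,G} → run B
t=10: ready={A,C,F,G} → run F
t=11: ready={A,C,F,G} → run F
t=12: ready={A,C,F,G} → run F
t=13: ready={A,C,F,G} → run F
t=14: ready={A,C,F,G} → run F
t=15: ready={A,C,G} → run G
t=16: ready={A,C,G} → run G
t=17: ready={A,C,G} → run G
t=18: ready={A,C} → run C
t=19: ready={A,C} → run C
t=20: ready={A,C} → run C
t=21: ready={A,C} → run C
t=22: ready={A,C} → run C
t=23: ready={A} → run A
t=24: ready={A} → run A
t=25: ready={A} → run A
t=26: ready={A} → run A
t=27: ready={A} → run A
t=28: ready={A} → run A
t=29: ready={A} → run A
t=30: (idle)
t=31: (idle)

context switches = 7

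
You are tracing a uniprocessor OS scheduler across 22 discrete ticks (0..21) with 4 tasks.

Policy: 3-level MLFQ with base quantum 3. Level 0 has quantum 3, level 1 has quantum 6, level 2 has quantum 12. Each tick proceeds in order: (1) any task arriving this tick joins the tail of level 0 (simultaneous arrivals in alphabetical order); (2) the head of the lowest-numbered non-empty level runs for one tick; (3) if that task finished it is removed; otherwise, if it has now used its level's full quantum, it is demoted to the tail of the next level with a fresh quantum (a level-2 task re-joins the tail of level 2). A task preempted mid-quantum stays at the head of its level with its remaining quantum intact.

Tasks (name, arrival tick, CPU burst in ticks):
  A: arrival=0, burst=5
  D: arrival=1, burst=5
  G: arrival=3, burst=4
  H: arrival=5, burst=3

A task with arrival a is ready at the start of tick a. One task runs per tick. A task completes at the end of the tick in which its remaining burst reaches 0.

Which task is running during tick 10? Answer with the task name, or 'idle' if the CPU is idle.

t=0: L0/L1/L2 = A/-/- → run A
t=1: L0/L1/L2 = AD/-/- → run A
t=2: L0/L1/L2 = AD/-/- → run A
t=3: L0/L1/L2 = DG/A/- → run D
t=4: L0/L1/L2 = DG/A/- → run D
t=5: L0/L1/L2 = DGH/A/- → run D
t=6: L0/L1/L2 = GH/AD/- → run G
t=7: L0/L1/L2 = GH/AD/- → run G
t=8: L0/L1/L2 = GH/AD/- → run G
t=9: L0/L1/L2 = H/ADG/- → run H
t=10: L0/L1/L2 = H/ADG/- → run H
t=11: L0/L1/L2 = H/ADG/- → run H
t=12: L0/L1/L2 = -/ADG/- → run A
t=13: L0/L1/L2 = -/ADG/- → run A
t=14: L0/L1/L2 = -/DG/- → run D
t=15: L0/L1/L2 = -/DG/- → run D
t=16: L0/L1/L2 = -/G/- → run G
t=17: (idle)
t=18: (idle)
t=19: (idle)
t=20: (idle)
t=21: (idle)

running at tick 10 = H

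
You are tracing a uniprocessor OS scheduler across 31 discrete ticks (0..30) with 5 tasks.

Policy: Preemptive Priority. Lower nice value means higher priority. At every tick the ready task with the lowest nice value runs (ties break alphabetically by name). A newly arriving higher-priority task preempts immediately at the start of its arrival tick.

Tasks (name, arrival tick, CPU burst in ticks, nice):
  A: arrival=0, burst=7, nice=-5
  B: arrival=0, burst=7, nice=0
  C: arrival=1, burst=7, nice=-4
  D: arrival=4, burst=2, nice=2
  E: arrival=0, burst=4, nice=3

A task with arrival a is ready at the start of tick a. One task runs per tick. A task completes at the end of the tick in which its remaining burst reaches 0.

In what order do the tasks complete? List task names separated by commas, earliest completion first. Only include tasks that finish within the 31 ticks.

t=0: ready={A,B,E} → run A
t=1: ready={A,B,C,E} → run A
t=2: ready={A,B,C,E} → run A
t=3: ready={A,B,C,E} → run A
t=4: ready={A,B,C,D,E} → run A
t=5: ready={A,B,C,D,E} → run A
t=6: ready={A,B,C,D,E} → run A
t=7: ready={B,C,D,E} → run C
t=8: ready={B,C,D,E} → run C
t=9: ready={B,C,D,E} → run C
t=10: ready={B,C,D,E} → run C
t=11: ready={B,C,D,E} → run C
t=12: ready={B,C,D,E} → run C
t=13: ready={B,C,D,E} → run C
t=14: ready={B,D,E} → run B
t=15: ready={B,D,E} → run B
t=16: ready={B,D,E} → run B
t=17: ready={B,D,E} → run B
t=18: ready={B,D,E} → run B
t=19: ready={B,D,E} → run B
t=20: ready={B,D,E} → run B
t=21: ready={D,E} → run D
t=22: ready={D,E} → run D
t=23: ready={E} → run E
t=24: ready={E} → run E
t=25: ready={E} → run E
t=26: ready={E} → run E
t=27: (idle)
t=28: (idle)
t=29: (idle)
t=30: (idle)

completion order = A, C, B, D, E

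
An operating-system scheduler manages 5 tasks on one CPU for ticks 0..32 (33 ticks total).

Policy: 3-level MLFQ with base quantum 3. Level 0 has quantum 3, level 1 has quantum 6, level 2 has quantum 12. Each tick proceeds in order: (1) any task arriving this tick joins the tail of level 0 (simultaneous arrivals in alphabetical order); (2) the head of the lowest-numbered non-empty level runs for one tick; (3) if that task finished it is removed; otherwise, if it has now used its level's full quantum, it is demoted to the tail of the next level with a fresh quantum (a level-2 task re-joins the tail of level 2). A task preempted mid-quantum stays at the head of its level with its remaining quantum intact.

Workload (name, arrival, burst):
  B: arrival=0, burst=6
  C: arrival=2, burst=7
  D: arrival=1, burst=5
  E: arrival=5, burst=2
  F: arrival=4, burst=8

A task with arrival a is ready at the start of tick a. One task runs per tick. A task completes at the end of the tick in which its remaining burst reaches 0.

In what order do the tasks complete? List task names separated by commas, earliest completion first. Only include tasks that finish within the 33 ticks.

t=0: L0/L1/L2 = B/-/- → run B
t=1: L0/L1/L2 = BD/-/- → run B
t=2: L0/L1/L2 = BDC/-/- → run B
t=3: L0/L1/L2 = DC/B/- → run D
t=4: L0/L1/L2 = DCF/B/- → run D
t=5: L0/L1/L2 = DCFE/B/- → run D
t=6: L0/L1/L2 = CFE/BD/- → run C
t=7: L0/L1/L2 = CFE/BD/- → run C
t=8: L0/L1/L2 = CFE/BD/- → run C
t=9: L0/L1/L2 = FE/BDC/- → run F
t=10: L0/L1/L2 = FE/BDC/- → run F
t=11: L0/L1/L2 = FE/BDC/- → run F
t=12: L0/L1/L2 = E/BDCF/- → run E
t=13: L0/L1/L2 = E/BDCF/- → run E
t=14: L0/L1/L2 = -/BDCF/- → run B
t=15: L0/L1/L2 = -/BDCF/- → run B
t=16: L0/L1/L2 = -/BDCF/- → run B
t=17: L0/L1/L2 = -/DCF/- → run D
t=18: L0/L1/L2 = -/DCF/- → run D
t=19: L0/L1/L2 = -/CF/- → run C
t=20: L0/L1/L2 = -/CF/- → run C
t=21: L0/L1/L2 = -/CF/- → run C
t=22: L0/L1/L2 = -/CF/- → run C
t=23: L0/L1/L2 = -/F/- → run F
t=24: L0/L1/L2 = -/F/- → run F
t=25: L0/L1/L2 = -/F/- → run F
t=26: L0/L1/L2 = -/F/- → run F
t=27: L0/L1/L2 = -/F/- → run F
t=28: (idle)
t=29: (idle)
t=30: (idle)
t=31: (idle)
t=32: (idle)

completion order = E, B, D, C, F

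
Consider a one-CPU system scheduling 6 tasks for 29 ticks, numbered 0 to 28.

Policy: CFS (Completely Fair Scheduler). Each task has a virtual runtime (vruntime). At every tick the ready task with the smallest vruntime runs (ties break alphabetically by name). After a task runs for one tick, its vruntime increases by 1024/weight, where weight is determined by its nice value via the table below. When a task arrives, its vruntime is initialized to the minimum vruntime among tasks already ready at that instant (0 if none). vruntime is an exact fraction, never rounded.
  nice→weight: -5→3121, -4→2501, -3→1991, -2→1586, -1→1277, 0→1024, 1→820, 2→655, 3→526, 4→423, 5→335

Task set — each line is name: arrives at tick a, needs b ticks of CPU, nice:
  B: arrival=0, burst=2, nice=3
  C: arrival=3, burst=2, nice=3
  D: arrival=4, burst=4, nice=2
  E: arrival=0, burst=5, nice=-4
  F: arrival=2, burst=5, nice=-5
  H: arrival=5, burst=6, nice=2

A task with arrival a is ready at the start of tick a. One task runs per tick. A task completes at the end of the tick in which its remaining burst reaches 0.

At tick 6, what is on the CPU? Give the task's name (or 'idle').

running at tick 6 = H

t=0: vr[B=0 E=0] → run B
t=1: vr[B=512/263 E=0] → run E
t=2: vr[B=512/263 E=1024/2501 F=1024/2501] → run E
t=3: vr[B=512/263 C=1024/2501 E=2048/2501 F=1024/2501] → run C
t=4: vr[B=512/263 C=1549824/657763 D=1024/2501 E=2048/2501 F=1024/2501] → run D
t=5: vr[B=512/263 C=1549824/657763 D=3231744/1638155 E=2048/2501 F=1024/2501 H=1024/2501] → run F
t=6: vr[B=512/263 C=1549824/657763 D=3231744/1638155 E=2048/2501 F=5756928/7805621 H=1024/2501] → run H
t=7: vr[B=512/263 C=1549824/657763 D=3231744/1638155 E=2048/2501 F=5756928/7805621 H=3231744/1638155] → run F
t=8: vr[B=512/263 C=1549824/657763 D=3231744/1638155 E=2048/2501 F=8317952/7805621 H=3231744/1638155] → run E
t=9: vr[B=512/263 C=1549824/657763 D=3231744/1638155 E=3072/2501 F=8317952/7805621 H=3231744/1638155] → run F
t=10: vr[B=512/263 C=1549824/657763 D=3231744/1638155 E=3072/2501 F=10878976/7805621 H=3231744/1638155] → run E
t=11: vr[B=512/263 C=1549824/657763 D=3231744/1638155 E=4096/2501 F=10878976/7805621 H=3231744/1638155] → run F
t=12: vr[B=512/263 C=1549824/657763 D=3231744/1638155 E=4096/2501 F=13440000/7805621 H=3231744/1638155] → run E
t=13: vr[B=512/263 C=1549824/657763 D=3231744/1638155 F=13440000/7805621 H=3231744/1638155] → run F
t=14: vr[B=512/263 C=1549824/657763 D=3231744/1638155 H=3231744/1638155] → run B
t=15: vr[C=1549824/657763 D=3231744/1638155 H=3231744/1638155] → run D
t=16: vr[C=1549824/657763 D=5792768/1638155 H=3231744/1638155] → run H
t=17: vr[C=1549824/657763 D=5792768/1638155 H=5792768/1638155] → run C
t=18: vr[D=5792768/1638155 H=5792768/1638155] → run D
t=19: vr[D=8353792/1638155 H=5792768/1638155] → run H
t=20: vr[D=8353792/1638155 H=8353792/1638155] → run D
t=21: vr[H=8353792/1638155] → run H
t=22: vr[H=10914816/1638155] → run H
t=23: vr[H=2695168/327631] → run H
t=24: (idle)
t=25: (idle)
t=26: (idle)
t=27: (idle)
t=28: (idle)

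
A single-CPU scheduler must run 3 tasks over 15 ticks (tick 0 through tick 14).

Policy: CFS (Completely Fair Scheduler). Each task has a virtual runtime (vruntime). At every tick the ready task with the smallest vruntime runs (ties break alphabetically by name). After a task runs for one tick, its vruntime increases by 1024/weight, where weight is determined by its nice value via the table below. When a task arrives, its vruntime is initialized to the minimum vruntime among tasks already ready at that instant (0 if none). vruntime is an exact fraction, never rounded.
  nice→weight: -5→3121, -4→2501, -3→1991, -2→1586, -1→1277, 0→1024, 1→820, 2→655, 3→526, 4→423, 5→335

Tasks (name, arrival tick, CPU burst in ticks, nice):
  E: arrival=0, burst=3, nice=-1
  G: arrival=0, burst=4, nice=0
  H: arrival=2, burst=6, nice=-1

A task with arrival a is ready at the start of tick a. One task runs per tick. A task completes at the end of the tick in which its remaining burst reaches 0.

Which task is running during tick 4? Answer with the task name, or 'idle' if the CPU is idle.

t=0: vr[E=0 G=0] → run E
t=1: vr[E=1024/1277 G=0] → run G
t=2: vr[E=1024/1277 G=1 H=1024/1277] → run E
t=3: vr[E=2048/1277 G=1 H=1024/1277] → run H
t=4: vr[E=2048/1277 G=1 H=2048/1277] → run G
t=5: vr[E=2048/1277 G=2 H=2048/1277] → run E
t=6: vr[G=2 H=2048/1277] → run H
t=7: vr[G=2 H=3072/1277] → run G
t=8: vr[G=3 H=3072/1277] → run H
t=9: vr[G=3 H=4096/1277] → run G
t=10: vr[H=4096/1277] → run H
t=11: vr[H=5120/1277] → run H
t=12: vr[H=6144/1277] → run H
t=13: (idle)
t=14: (idle)

running at tick 4 = G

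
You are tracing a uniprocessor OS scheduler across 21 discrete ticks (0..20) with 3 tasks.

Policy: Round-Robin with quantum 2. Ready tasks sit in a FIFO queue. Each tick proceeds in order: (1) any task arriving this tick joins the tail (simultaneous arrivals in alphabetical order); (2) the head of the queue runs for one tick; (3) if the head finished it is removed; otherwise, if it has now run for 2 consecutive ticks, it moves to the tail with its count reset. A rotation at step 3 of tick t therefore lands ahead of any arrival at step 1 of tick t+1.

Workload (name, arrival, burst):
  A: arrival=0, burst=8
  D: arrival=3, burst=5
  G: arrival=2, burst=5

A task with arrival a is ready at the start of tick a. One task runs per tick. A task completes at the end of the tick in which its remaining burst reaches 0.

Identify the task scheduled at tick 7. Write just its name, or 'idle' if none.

running at tick 7 = D

t=0: queue=[A] q_used=0 → run A
t=1: queue=[A] q_used=1 → run A
t=2: queue=[A,G] q_used=0 → run A
t=3: queue=[A,G,D] q_used=1 → run A
t=4: queue=[G,D,A] q_used=0 → run G
t=5: queue=[G,D,A] q_used=1 → run G
t=6: queue=[D,A,G] q_used=0 → run D
t=7: queue=[D,A,G] q_used=1 → run D
t=8: queue=[A,G,D] q_used=0 → run A
t=9: queue=[A,G,D] q_used=1 → run A
t=10: queue=[G,D,A] q_used=0 → run G
t=11: queue=[G,D,A] q_used=1 → run G
t=12: queue=[D,A,G] q_used=0 → run D
t=13: queue=[D,A,G] q_used=1 → run D
t=14: queue=[A,G,D] q_used=0 → run A
t=15: queue=[A,G,D] q_used=1 → run A
t=16: queue=[G,D] q_used=0 → run G
t=17: queue=[D] q_used=0 → run D
t=18: (idle)
t=19: (idle)
t=20: (idle)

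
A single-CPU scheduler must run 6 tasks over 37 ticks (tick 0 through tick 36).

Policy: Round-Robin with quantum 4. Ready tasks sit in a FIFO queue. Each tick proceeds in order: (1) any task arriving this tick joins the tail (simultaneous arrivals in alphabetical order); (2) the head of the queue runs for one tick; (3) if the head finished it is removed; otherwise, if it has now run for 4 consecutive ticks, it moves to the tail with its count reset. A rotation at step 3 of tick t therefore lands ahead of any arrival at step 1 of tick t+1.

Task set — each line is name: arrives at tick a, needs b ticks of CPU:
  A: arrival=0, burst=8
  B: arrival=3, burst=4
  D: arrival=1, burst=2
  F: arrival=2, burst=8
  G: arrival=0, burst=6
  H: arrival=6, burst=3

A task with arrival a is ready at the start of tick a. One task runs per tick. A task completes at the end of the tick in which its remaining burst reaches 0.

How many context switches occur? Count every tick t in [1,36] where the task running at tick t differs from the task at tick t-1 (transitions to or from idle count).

context switches = 9

t=0: queue=[A,G] q_used=0 → run A
t=1: queue=[A,G,D] q_used=1 → run A
t=2: queue=[A,G,D,F] q_used=2 → run A
t=3: queue=[A,G,D,F,B] q_used=3 → run A
t=4: queue=[G,D,F,B,A] q_used=0 → run G
t=5: queue=[G,D,F,B,A] q_used=1 → run G
t=6: queue=[G,D,F,B,A,H] q_used=2 → run G
t=7: queue=[G,D,F,B,A,H] q_used=3 → run G
t=8: queue=[D,F,B,A,H,G] q_used=0 → run D
t=9: queue=[D,F,B,A,H,G] q_used=1 → run D
t=10: queue=[F,B,A,H,G] q_used=0 → run F
t=11: queue=[F,B,A,H,G] q_used=1 → run F
t=12: queue=[F,B,A,H,G] q_used=2 → run F
t=13: queue=[F,B,A,H,G] q_used=3 → run F
t=14: queue=[B,A,H,G,F] q_used=0 → run B
t=15: queue=[B,A,H,G,F] q_used=1 → run B
t=16: queue=[B,A,H,G,F] q_used=2 → run B
t=17: queue=[B,A,H,G,F] q_used=3 → run B
t=18: queue=[A,H,G,F] q_used=0 → run A
t=19: queue=[A,H,G,F] q_used=1 → run A
t=20: queue=[A,H,G,F] q_used=2 → run A
t=21: queue=[A,H,G,F] q_used=3 → run A
t=22: queue=[H,G,F] q_used=0 → run H
t=23: queue=[H,G,F] q_used=1 → run H
t=24: queue=[H,G,F] q_used=2 → run H
t=25: queue=[G,F] q_used=0 → run G
t=26: queue=[G,F] q_used=1 → run G
t=27: queue=[F] q_used=0 → run F
t=28: queue=[F] q_used=1 → run F
t=29: queue=[F] q_used=2 → run F
t=30: queue=[F] q_used=3 → run F
t=31: (idle)
t=32: (idle)
t=33: (idle)
t=34: (idle)
t=35: (idle)
t=36: (idle)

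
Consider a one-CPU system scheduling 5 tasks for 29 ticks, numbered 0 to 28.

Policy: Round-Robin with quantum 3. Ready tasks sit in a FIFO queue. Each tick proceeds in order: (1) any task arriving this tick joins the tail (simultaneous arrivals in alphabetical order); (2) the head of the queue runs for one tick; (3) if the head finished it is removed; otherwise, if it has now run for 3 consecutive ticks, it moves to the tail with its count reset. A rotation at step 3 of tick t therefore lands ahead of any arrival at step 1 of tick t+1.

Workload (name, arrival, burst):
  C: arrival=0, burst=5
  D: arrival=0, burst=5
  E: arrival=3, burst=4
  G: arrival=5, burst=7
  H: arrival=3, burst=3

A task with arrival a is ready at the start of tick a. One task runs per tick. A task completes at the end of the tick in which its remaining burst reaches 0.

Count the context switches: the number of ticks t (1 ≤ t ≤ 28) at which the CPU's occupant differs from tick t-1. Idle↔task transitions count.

context switches = 9

t=0: queue=[C,D] q_used=0 → run C
t=1: queue=[C,D] q_used=1 → run C
t=2: queue=[C,D] q_used=2 → run C
t=3: queue=[D,C,E,H] q_used=0 → run D
t=4: queue=[D,C,E,H] q_used=1 → run D
t=5: queue=[D,C,E,H,G] q_used=2 → run D
t=6: queue=[C,E,H,G,D] q_used=0 → run C
t=7: queue=[C,E,H,G,D] q_used=1 → run C
t=8: queue=[E,H,G,D] q_used=0 → run E
t=9: queue=[E,H,G,D] q_used=1 → run E
t=10: queue=[E,H,G,D] q_used=2 → run E
t=11: queue=[H,G,D,E] q_used=0 → run H
t=12: queue=[H,G,D,E] q_used=1 → run H
t=13: queue=[H,G,D,E] q_used=2 → run H
t=14: queue=[G,D,E] q_used=0 → run G
t=15: queue=[G,D,E] q_used=1 → run G
t=16: queue=[G,D,E] q_used=2 → run G
t=17: queue=[D,E,G] q_used=0 → run D
t=18: queue=[D,E,G] q_used=1 → run D
t=19: queue=[E,G] q_used=0 → run E
t=20: queue=[G] q_used=0 → run G
t=21: queue=[G] q_used=1 → run G
t=22: queue=[G] q_used=2 → run G
t=23: queue=[G] q_used=0 → run G
t=24: (idle)
t=25: (idle)
t=26: (idle)
t=27: (idle)
t=28: (idle)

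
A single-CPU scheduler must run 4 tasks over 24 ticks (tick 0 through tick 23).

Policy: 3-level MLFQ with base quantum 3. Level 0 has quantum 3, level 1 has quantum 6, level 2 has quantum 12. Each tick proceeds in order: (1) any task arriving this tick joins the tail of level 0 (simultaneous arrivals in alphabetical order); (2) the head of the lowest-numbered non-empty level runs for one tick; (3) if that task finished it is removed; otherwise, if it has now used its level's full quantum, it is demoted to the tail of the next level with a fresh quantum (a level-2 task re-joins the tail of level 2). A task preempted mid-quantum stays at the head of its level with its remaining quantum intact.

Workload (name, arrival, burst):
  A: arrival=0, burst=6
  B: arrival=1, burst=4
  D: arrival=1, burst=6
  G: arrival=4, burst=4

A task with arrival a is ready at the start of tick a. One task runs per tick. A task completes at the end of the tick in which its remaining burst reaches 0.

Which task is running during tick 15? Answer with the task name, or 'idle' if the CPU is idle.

t=0: L0/L1/L2 = A/-/- → run A
t=1: L0/L1/L2 = ABD/-/- → run A
t=2: L0/L1/L2 = ABD/-/- → run A
t=3: L0/L1/L2 = BD/A/- → run B
t=4: L0/L1/L2 = BDG/A/- → run B
t=5: L0/L1/L2 = BDG/A/- → run B
t=6: L0/L1/L2 = DG/AB/- → run D
t=7: L0/L1/L2 = DG/AB/- → run D
t=8: L0/L1/L2 = DG/AB/- → run D
t=9: L0/L1/L2 = G/ABD/- → run G
t=10: L0/L1/L2 = G/ABD/- → run G
t=11: L0/L1/L2 = G/ABD/- → run G
t=12: L0/L1/L2 = -/ABDG/- → run A
t=13: L0/L1/L2 = -/ABDG/- → run A
t=14: L0/L1/L2 = -/ABDG/- → run A
t=15: L0/L1/L2 = -/BDG/- → run B
t=16: L0/L1/L2 = -/DG/- → run D
t=17: L0/L1/L2 = -/DG/- → run D
t=18: L0/L1/L2 = -/DG/- → run D
t=19: L0/L1/L2 = -/G/- → run G
t=20: (idle)
t=21: (idle)
t=22: (idle)
t=23: (idle)

running at tick 15 = B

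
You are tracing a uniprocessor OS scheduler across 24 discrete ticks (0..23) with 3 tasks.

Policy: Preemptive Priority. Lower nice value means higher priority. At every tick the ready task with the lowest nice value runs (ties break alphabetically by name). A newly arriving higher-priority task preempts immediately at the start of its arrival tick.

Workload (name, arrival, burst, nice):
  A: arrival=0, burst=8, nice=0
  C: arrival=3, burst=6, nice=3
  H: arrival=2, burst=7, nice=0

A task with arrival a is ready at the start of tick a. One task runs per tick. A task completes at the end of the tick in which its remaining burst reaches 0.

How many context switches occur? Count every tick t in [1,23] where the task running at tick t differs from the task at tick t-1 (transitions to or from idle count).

context switches = 3

t=0: ready={A} → run A
t=1: ready={A} → run A
t=2: ready={A,H} → run A
t=3: ready={A,C,H} → run A
t=4: ready={A,C,H} → run A
t=5: ready={A,C,H} → run A
t=6: ready={A,C,H} → run A
t=7: ready={A,C,H} → run A
t=8: ready={C,H} → run H
t=9: ready={C,H} → run H
t=10: ready={C,H} → run H
t=11: ready={C,H} → run H
t=12: ready={C,H} → run H
t=13: ready={C,H} → run H
t=14: ready={C,H} → run H
t=15: ready={C} → run C
t=16: ready={C} → run C
t=17: ready={C} → run C
t=18: ready={C} → run C
t=19: ready={C} → run C
t=20: ready={C} → run C
t=21: (idle)
t=22: (idle)
t=23: (idle)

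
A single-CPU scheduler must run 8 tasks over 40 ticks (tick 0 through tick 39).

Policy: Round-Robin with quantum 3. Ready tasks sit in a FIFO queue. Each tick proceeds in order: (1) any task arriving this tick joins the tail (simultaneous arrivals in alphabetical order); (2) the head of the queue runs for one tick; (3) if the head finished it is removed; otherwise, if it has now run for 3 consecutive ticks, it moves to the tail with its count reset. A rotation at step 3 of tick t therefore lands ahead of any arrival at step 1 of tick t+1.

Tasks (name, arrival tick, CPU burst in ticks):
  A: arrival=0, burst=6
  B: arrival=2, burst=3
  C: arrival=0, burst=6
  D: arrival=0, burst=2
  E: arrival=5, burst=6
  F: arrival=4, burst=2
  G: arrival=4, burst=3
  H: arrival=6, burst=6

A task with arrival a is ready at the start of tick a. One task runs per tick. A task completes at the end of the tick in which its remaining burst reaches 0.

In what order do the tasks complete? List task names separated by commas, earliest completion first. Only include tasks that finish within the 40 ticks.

completion order = D, B, A, F, G, C, E, H

t=0: queue=[A,C,D] q_used=0 → run A
t=1: queue=[A,C,D] q_used=1 → run A
t=2: queue=[A,C,D,B] q_used=2 → run A
t=3: queue=[C,D,B,A] q_used=0 → run C
t=4: queue=[C,D,B,A,F,G] q_used=1 → run C
t=5: queue=[C,D,B,A,F,G,E] q_used=2 → run C
t=6: queue=[D,B,A,F,G,E,C,H] q_used=0 → run D
t=7: queue=[D,B,A,F,G,E,C,H] q_used=1 → run D
t=8: queue=[B,A,F,G,E,C,H] q_used=0 → run B
t=9: queue=[B,A,F,G,E,C,H] q_used=1 → run B
t=10: queue=[B,A,F,G,E,C,H] q_used=2 → run B
t=11: queue=[A,F,G,E,C,H] q_used=0 → run A
t=12: queue=[A,F,G,E,C,H] q_used=1 → run A
t=13: queue=[A,F,G,E,C,H] q_used=2 → run A
t=14: queue=[F,G,E,C,H] q_used=0 → run F
t=15: queue=[F,G,E,C,H] q_used=1 → run F
t=16: queue=[G,E,C,H] q_used=0 → run G
t=17: queue=[G,E,C,H] q_used=1 → run G
t=18: queue=[G,E,C,H] q_used=2 → run G
t=19: queue=[E,C,H] q_used=0 → run E
t=20: queue=[E,C,H] q_used=1 → run E
t=21: queue=[E,C,H] q_used=2 → run E
t=22: queue=[C,H,E] q_used=0 → run C
t=23: queue=[C,H,E] q_used=1 → run C
t=24: queue=[C,H,E] q_used=2 → run C
t=25: queue=[H,E] q_used=0 → run H
t=26: queue=[H,E] q_used=1 → run H
t=27: queue=[H,E] q_used=2 → run H
t=28: queue=[E,H] q_used=0 → run E
t=29: queue=[E,H] q_used=1 → run E
t=30: queue=[E,H] q_used=2 → run E
t=31: queue=[H] q_used=0 → run H
t=32: queue=[H] q_used=1 → run H
t=33: queue=[H] q_used=2 → run H
t=34: (idle)
t=35: (idle)
t=36: (idle)
t=37: (idle)
t=38: (idle)
t=39: (idle)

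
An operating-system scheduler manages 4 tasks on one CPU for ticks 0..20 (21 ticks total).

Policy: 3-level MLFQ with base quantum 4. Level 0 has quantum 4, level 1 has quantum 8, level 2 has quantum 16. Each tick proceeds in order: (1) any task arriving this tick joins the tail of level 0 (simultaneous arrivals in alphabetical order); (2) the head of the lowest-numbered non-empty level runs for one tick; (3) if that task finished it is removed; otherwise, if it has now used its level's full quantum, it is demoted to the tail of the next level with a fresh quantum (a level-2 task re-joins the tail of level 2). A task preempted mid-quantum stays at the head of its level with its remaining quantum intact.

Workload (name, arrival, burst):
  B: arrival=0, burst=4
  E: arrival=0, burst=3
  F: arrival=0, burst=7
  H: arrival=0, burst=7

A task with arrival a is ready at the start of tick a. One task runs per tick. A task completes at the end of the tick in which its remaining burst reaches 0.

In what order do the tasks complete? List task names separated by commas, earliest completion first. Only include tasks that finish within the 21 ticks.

t=0: L0/L1/L2 = BEFH/-/- → run B
t=1: L0/L1/L2 = BEFH/-/- → run B
t=2: L0/L1/L2 = BEFH/-/- → run B
t=3: L0/L1/L2 = BEFH/-/- → run B
t=4: L0/L1/L2 = EFH/-/- → run E
t=5: L0/L1/L2 = EFH/-/- → run E
t=6: L0/L1/L2 = EFH/-/- → run E
t=7: L0/L1/L2 = FH/-/- → run F
t=8: L0/L1/L2 = FH/-/- → run F
t=9: L0/L1/L2 = FH/-/- → run F
t=10: L0/L1/L2 = FH/-/- → run F
t=11: L0/L1/L2 = H/F/- → run H
t=12: L0/L1/L2 = H/F/- → run H
t=13: L0/L1/L2 = H/F/- → run H
t=14: L0/L1/L2 = H/F/- → run H
t=15: L0/L1/L2 = -/FH/- → run F
t=16: L0/L1/L2 = -/FH/- → run F
t=17: L0/L1/L2 = -/FH/- → run F
t=18: L0/L1/L2 = -/H/- → run H
t=19: L0/L1/L2 = -/H/- → run H
t=20: L0/L1/L2 = -/H/- → run H

completion order = B, E, F, H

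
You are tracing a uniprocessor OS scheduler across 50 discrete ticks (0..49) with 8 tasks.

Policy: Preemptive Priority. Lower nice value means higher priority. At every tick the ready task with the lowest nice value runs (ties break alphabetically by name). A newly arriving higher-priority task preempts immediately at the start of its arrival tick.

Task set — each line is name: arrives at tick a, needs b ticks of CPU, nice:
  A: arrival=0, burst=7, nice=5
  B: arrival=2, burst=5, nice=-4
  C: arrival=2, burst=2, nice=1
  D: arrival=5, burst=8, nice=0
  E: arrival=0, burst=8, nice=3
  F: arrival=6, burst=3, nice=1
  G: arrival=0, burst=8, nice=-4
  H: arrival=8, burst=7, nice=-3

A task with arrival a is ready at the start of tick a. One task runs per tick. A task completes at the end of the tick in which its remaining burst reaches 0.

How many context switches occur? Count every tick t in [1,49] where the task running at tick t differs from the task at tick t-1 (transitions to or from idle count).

context switches = 9

t=0: ready={A,E,G} → run G
t=1: ready={A,E,G} → run G
t=2: ready={A,B,C,E,G} → run B
t=3: ready={A,B,C,E,G} → run B
t=4: ready={A,B,C,E,G} → run B
t=5: ready={A,B,C,D,E,G} → run B
t=6: ready={A,B,C,D,E,F,G} → run B
t=7: ready={A,C,D,E,F,G} → run G
t=8: ready={A,C,D,E,F,G,H} → run G
t=9: ready={A,C,D,E,F,G,H} → run G
t=10: ready={A,C,D,E,F,G,H} → run G
t=11: ready={A,C,D,E,F,G,H} → run G
t=12: ready={A,C,D,E,F,G,H} → run G
t=13: ready={A,C,D,E,F,H} → run H
t=14: ready={A,C,D,E,F,H} → run H
t=15: ready={A,C,D,E,F,H} → run H
t=16: ready={A,C,D,E,F,H} → run H
t=17: ready={A,C,D,E,F,H} → run H
t=18: ready={A,C,D,E,F,H} → run H
t=19: ready={A,C,D,E,F,H} → run H
t=20: ready={A,C,D,E,F} → run D
t=21: ready={A,C,D,E,F} → run D
t=22: ready={A,C,D,E,F} → run D
t=23: ready={A,C,D,E,F} → run D
t=24: ready={A,C,D,E,F} → run D
t=25: ready={A,C,D,E,F} → run D
t=26: ready={A,C,D,E,F} → run D
t=27: ready={A,C,D,E,F} → run D
t=28: ready={A,C,E,F} → run C
t=29: ready={A,C,E,F} → run C
t=30: ready={A,E,F} → run F
t=31: ready={A,E,F} → run F
t=32: ready={A,E,F} → run F
t=33: ready={A,E} → run E
t=34: ready={A,E} → run E
t=35: ready={A,E} → run E
t=36: ready={A,E} → run E
t=37: ready={A,E} → run E
t=38: ready={A,E} → run E
t=39: ready={A,E} → run E
t=40: ready={A,E} → run E
t=41: ready={A} → run A
t=42: ready={A} → run A
t=43: ready={A} → run A
t=44: ready={A} → run A
t=45: ready={A} → run A
t=46: ready={A} → run A
t=47: ready={A} → run A
t=48: (idle)
t=49: (idle)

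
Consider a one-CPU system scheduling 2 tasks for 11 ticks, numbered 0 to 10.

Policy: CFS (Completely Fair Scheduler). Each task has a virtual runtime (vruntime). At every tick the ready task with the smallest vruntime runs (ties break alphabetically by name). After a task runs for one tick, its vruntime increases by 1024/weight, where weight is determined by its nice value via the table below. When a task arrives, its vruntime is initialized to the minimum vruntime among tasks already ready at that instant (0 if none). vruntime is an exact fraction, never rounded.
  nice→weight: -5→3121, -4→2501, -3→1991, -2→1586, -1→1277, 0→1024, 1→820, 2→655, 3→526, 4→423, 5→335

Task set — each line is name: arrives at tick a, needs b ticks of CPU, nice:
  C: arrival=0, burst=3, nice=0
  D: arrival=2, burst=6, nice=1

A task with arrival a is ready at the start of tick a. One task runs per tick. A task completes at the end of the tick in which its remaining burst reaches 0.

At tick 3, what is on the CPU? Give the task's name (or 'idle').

t=0: vr[C=0] → run C
t=1: vr[C=1] → run C
t=2: vr[C=2 D=2] → run C
t=3: vr[D=2] → run D
t=4: vr[D=666/205] → run D
t=5: vr[D=922/205] → run D
t=6: vr[D=1178/205] → run D
t=7: vr[D=1434/205] → run D
t=8: vr[D=338/41] → run D
t=9: (idle)
t=10: (idle)

running at tick 3 = D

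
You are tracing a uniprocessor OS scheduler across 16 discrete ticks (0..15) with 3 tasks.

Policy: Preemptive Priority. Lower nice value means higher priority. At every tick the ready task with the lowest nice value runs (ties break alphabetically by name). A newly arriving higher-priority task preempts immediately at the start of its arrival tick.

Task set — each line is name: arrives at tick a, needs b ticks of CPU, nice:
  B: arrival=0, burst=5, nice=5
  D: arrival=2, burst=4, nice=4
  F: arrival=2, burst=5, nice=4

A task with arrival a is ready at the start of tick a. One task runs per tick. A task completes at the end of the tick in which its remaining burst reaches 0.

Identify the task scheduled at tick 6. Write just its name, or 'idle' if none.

running at tick 6 = F

t=0: ready={B} → run B
t=1: ready={B} → run B
t=2: ready={B,D,F} → run D
t=3: ready={B,D,F} → run D
t=4: ready={B,D,F} → run D
t=5: ready={B,D,F} → run D
t=6: ready={B,F} → run F
t=7: ready={B,F} → run F
t=8: ready={B,F} → run F
t=9: ready={B,F} → run F
t=10: ready={B,F} → run F
t=11: ready={B} → run B
t=12: ready={B} → run B
t=13: ready={B} → run B
t=14: (idle)
t=15: (idle)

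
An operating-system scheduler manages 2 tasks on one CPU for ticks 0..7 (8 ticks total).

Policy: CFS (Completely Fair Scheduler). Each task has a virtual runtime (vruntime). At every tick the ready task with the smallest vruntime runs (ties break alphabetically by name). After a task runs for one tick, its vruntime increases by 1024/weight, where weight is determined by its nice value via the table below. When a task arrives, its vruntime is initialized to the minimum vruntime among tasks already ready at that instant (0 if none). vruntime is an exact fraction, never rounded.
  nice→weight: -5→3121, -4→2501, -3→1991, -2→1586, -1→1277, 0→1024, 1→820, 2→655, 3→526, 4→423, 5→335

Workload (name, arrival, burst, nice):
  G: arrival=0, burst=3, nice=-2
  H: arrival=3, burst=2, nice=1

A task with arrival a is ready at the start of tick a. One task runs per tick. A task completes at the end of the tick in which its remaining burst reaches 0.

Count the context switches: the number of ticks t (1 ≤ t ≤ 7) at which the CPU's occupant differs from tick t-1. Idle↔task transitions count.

context switches = 2

t=0: vr[G=0] → run G
t=1: vr[G=512/793] → run G
t=2: vr[G=1024/793] → run G
t=3: vr[H=0] → run H
t=4: vr[H=256/205] → run H
t=5: (idle)
t=6: (idle)
t=7: (idle)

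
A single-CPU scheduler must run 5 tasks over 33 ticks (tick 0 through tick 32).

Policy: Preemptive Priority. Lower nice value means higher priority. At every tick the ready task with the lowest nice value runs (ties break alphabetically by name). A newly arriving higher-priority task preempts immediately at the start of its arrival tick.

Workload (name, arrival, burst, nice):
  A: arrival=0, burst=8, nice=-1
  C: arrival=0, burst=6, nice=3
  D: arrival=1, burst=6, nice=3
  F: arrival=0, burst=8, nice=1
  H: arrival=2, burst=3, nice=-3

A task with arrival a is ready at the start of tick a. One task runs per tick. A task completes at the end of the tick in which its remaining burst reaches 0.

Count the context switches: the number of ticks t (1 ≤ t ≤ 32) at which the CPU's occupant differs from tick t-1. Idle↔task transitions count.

t=0: ready={A,C,F} → run A
t=1: ready={A,C,D,F} → run A
t=2: ready={A,C,D,F,H} → run H
t=3: ready={A,C,D,F,H} → run H
t=4: ready={A,C,D,F,H} → run H
t=5: ready={A,C,D,F} → run A
t=6: ready={A,C,D,F} → run A
t=7: ready={A,C,D,F} → run A
t=8: ready={A,C,D,F} → run A
t=9: ready={A,C,D,F} → run A
t=10: ready={A,C,D,F} → run A
t=11: ready={C,D,F} → run F
t=12: ready={C,D,F} → run F
t=13: ready={C,D,F} → run F
t=14: ready={C,D,F} → run F
t=15: ready={C,D,F} → run F
t=16: ready={C,D,F} → run F
t=17: ready={C,D,F} → run F
t=18: ready={C,D,F} → run F
t=19: ready={C,D} → run C
t=20: ready={C,D} → run C
t=21: ready={C,D} → run C
t=22: ready={C,D} → run C
t=23: ready={C,D} → run C
t=24: ready={C,D} → run C
t=25: ready={D} → run D
t=26: ready={D} → run D
t=27: ready={D} → run D
t=28: ready={D} → run D
t=29: ready={D} → run D
t=30: ready={D} → run D
t=31: (idle)
t=32: (idle)

context switches = 6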